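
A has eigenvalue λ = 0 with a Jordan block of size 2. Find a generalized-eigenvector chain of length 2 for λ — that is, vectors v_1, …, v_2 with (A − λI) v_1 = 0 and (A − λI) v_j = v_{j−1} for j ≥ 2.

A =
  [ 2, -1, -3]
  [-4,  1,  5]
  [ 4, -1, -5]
A Jordan chain for λ = 0 of length 2:
v_1 = (-1, 1, -1)ᵀ
v_2 = (0, 1, 0)ᵀ

Let N = A − (0)·I. We want v_2 with N^2 v_2 = 0 but N^1 v_2 ≠ 0; then v_{j-1} := N · v_j for j = 2, …, 2.

Pick v_2 = (0, 1, 0)ᵀ.
Then v_1 = N · v_2 = (-1, 1, -1)ᵀ.

Sanity check: (A − (0)·I) v_1 = (0, 0, 0)ᵀ = 0. ✓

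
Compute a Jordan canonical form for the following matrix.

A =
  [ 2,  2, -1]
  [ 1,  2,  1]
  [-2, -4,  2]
J_3(2)

The characteristic polynomial is
  det(x·I − A) = x^3 - 6*x^2 + 12*x - 8 = (x - 2)^3

Eigenvalues and multiplicities (the geometric multiplicity of λ is n − rank(A − λI), which equals the number of Jordan blocks for λ):
  λ = 2: algebraic multiplicity = 3, geometric multiplicity = 1

Determining the block sizes for each eigenvalue:
  λ = 2: one block (gm = 1), so the single block has size am = 3 → block sizes [3]

Assembling the blocks gives a Jordan form
J =
  [2, 1, 0]
  [0, 2, 1]
  [0, 0, 2]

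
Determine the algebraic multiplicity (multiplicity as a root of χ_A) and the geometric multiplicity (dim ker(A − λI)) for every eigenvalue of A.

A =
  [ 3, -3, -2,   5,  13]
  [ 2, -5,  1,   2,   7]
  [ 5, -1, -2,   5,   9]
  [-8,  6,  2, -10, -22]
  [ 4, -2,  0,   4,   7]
λ = -2: alg = 4, geom = 2; λ = 1: alg = 1, geom = 1

Step 1 — factor the characteristic polynomial to read off the algebraic multiplicities:
  χ_A(x) = (x - 1)*(x + 2)^4

Step 2 — compute geometric multiplicities via the rank-nullity identity g(λ) = n − rank(A − λI):
  rank(A − (-2)·I) = 3, so dim ker(A − (-2)·I) = n − 3 = 2
  rank(A − (1)·I) = 4, so dim ker(A − (1)·I) = n − 4 = 1

Summary:
  λ = -2: algebraic multiplicity = 4, geometric multiplicity = 2
  λ = 1: algebraic multiplicity = 1, geometric multiplicity = 1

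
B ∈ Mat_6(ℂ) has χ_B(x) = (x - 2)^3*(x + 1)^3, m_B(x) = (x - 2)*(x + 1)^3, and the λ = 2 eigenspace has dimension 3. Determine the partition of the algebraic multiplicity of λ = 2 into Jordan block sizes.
Block sizes for λ = 2: [1, 1, 1]

Step 1 — from the characteristic polynomial, algebraic multiplicity of λ = 2 is 3. From dim ker(B − (2)·I) = 3, there are exactly 3 Jordan blocks for λ = 2.
Step 2 — from the minimal polynomial, the factor (x − 2) tells us the largest block for λ = 2 has size 1.
Step 3 — with total size 3, 3 blocks, and largest block 1, the block sizes (in nonincreasing order) are [1, 1, 1].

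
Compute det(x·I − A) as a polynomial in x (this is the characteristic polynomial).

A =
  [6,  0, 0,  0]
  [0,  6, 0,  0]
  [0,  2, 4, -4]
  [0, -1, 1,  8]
x^4 - 24*x^3 + 216*x^2 - 864*x + 1296

Expanding det(x·I − A) (e.g. by cofactor expansion or by noting that A is similar to its Jordan form J, which has the same characteristic polynomial as A) gives
  χ_A(x) = x^4 - 24*x^3 + 216*x^2 - 864*x + 1296
which factors as (x - 6)^4. The eigenvalues (with algebraic multiplicities) are λ = 6 with multiplicity 4.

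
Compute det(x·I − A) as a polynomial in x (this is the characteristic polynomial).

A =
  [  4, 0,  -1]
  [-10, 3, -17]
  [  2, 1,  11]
x^3 - 18*x^2 + 108*x - 216

Expanding det(x·I − A) (e.g. by cofactor expansion or by noting that A is similar to its Jordan form J, which has the same characteristic polynomial as A) gives
  χ_A(x) = x^3 - 18*x^2 + 108*x - 216
which factors as (x - 6)^3. The eigenvalues (with algebraic multiplicities) are λ = 6 with multiplicity 3.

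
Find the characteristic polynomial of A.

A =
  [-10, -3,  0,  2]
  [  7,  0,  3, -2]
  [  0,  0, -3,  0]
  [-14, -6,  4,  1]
x^4 + 12*x^3 + 54*x^2 + 108*x + 81

Expanding det(x·I − A) (e.g. by cofactor expansion or by noting that A is similar to its Jordan form J, which has the same characteristic polynomial as A) gives
  χ_A(x) = x^4 + 12*x^3 + 54*x^2 + 108*x + 81
which factors as (x + 3)^4. The eigenvalues (with algebraic multiplicities) are λ = -3 with multiplicity 4.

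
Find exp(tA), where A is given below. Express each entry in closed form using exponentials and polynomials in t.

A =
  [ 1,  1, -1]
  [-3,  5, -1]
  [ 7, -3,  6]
e^{tA} =
  [-t^2*exp(4*t)/2 - 3*t*exp(4*t) + exp(4*t), t^2*exp(4*t)/2 + t*exp(4*t), -t*exp(4*t)]
  [-t^2*exp(4*t)/2 - 3*t*exp(4*t), t^2*exp(4*t)/2 + t*exp(4*t) + exp(4*t), -t*exp(4*t)]
  [t^2*exp(4*t) + 7*t*exp(4*t), -t^2*exp(4*t) - 3*t*exp(4*t), 2*t*exp(4*t) + exp(4*t)]

Strategy: write A = P · J · P⁻¹ where J is a Jordan canonical form, so e^{tA} = P · e^{tJ} · P⁻¹, and e^{tJ} can be computed block-by-block.

A has Jordan form
J =
  [4, 1, 0]
  [0, 4, 1]
  [0, 0, 4]
(up to reordering of blocks).

Per-block formulas:
  For a 3×3 Jordan block J_3(4): exp(t · J_3(4)) = e^(4t)·(I + t·N + (t^2/2)·N^2), where N is the 3×3 nilpotent shift.

After assembling e^{tJ} and conjugating by P, we get:

e^{tA} =
  [-t^2*exp(4*t)/2 - 3*t*exp(4*t) + exp(4*t), t^2*exp(4*t)/2 + t*exp(4*t), -t*exp(4*t)]
  [-t^2*exp(4*t)/2 - 3*t*exp(4*t), t^2*exp(4*t)/2 + t*exp(4*t) + exp(4*t), -t*exp(4*t)]
  [t^2*exp(4*t) + 7*t*exp(4*t), -t^2*exp(4*t) - 3*t*exp(4*t), 2*t*exp(4*t) + exp(4*t)]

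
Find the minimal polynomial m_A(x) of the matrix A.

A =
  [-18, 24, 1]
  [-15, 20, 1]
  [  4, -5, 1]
x^3 - 3*x^2 + 3*x - 1

The characteristic polynomial is χ_A(x) = (x - 1)^3, so the eigenvalues are known. The minimal polynomial is
  m_A(x) = Π_λ (x − λ)^{k_λ}
where k_λ is the size of the *largest* Jordan block for λ (equivalently, the smallest k with (A − λI)^k v = 0 for every generalised eigenvector v of λ).

  λ = 1: largest Jordan block has size 3, contributing (x − 1)^3

So m_A(x) = (x - 1)^3 = x^3 - 3*x^2 + 3*x - 1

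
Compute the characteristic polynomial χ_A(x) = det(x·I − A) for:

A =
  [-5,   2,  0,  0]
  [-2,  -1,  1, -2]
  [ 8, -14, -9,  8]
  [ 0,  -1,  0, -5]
x^4 + 20*x^3 + 150*x^2 + 500*x + 625

Expanding det(x·I − A) (e.g. by cofactor expansion or by noting that A is similar to its Jordan form J, which has the same characteristic polynomial as A) gives
  χ_A(x) = x^4 + 20*x^3 + 150*x^2 + 500*x + 625
which factors as (x + 5)^4. The eigenvalues (with algebraic multiplicities) are λ = -5 with multiplicity 4.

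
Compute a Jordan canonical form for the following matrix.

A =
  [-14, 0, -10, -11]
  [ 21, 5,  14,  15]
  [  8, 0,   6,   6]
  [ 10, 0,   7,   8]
J_3(0) ⊕ J_1(5)

The characteristic polynomial is
  det(x·I − A) = x^4 - 5*x^3 = x^3*(x - 5)

Eigenvalues and multiplicities (the geometric multiplicity of λ is n − rank(A − λI), which equals the number of Jordan blocks for λ):
  λ = 0: algebraic multiplicity = 3, geometric multiplicity = 1
  λ = 5: algebraic multiplicity = 1, geometric multiplicity = 1

Determining the block sizes for each eigenvalue:
  λ = 0: one block (gm = 1), so the single block has size am = 3 → block sizes [3]
  λ = 5: one block (gm = 1), so the single block has size am = 1 → block sizes [1]

Assembling the blocks gives a Jordan form
J =
  [0, 1, 0, 0]
  [0, 0, 1, 0]
  [0, 0, 0, 0]
  [0, 0, 0, 5]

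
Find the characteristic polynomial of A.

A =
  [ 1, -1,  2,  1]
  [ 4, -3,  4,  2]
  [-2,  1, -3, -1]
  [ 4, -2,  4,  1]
x^4 + 4*x^3 + 6*x^2 + 4*x + 1

Expanding det(x·I − A) (e.g. by cofactor expansion or by noting that A is similar to its Jordan form J, which has the same characteristic polynomial as A) gives
  χ_A(x) = x^4 + 4*x^3 + 6*x^2 + 4*x + 1
which factors as (x + 1)^4. The eigenvalues (with algebraic multiplicities) are λ = -1 with multiplicity 4.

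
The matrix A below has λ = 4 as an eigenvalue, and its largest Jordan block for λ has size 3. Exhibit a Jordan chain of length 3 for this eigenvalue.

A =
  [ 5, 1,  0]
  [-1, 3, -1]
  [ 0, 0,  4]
A Jordan chain for λ = 4 of length 3:
v_1 = (-1, 1, 0)ᵀ
v_2 = (0, -1, 0)ᵀ
v_3 = (0, 0, 1)ᵀ

Let N = A − (4)·I. We want v_3 with N^3 v_3 = 0 but N^2 v_3 ≠ 0; then v_{j-1} := N · v_j for j = 3, …, 2.

Pick v_3 = (0, 0, 1)ᵀ.
Then v_2 = N · v_3 = (0, -1, 0)ᵀ.
Then v_1 = N · v_2 = (-1, 1, 0)ᵀ.

Sanity check: (A − (4)·I) v_1 = (0, 0, 0)ᵀ = 0. ✓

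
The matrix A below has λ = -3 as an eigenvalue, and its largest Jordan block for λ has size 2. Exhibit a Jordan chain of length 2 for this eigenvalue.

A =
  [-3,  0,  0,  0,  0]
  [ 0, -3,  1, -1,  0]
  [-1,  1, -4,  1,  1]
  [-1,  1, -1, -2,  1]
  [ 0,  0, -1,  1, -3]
A Jordan chain for λ = -3 of length 2:
v_1 = (0, 0, -1, -1, 0)ᵀ
v_2 = (1, 0, 0, 0, 0)ᵀ

Let N = A − (-3)·I. We want v_2 with N^2 v_2 = 0 but N^1 v_2 ≠ 0; then v_{j-1} := N · v_j for j = 2, …, 2.

Pick v_2 = (1, 0, 0, 0, 0)ᵀ.
Then v_1 = N · v_2 = (0, 0, -1, -1, 0)ᵀ.

Sanity check: (A − (-3)·I) v_1 = (0, 0, 0, 0, 0)ᵀ = 0. ✓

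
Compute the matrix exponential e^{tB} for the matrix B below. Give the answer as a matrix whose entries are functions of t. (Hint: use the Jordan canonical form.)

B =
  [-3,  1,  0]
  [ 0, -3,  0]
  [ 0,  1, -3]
e^{tB} =
  [exp(-3*t), t*exp(-3*t), 0]
  [0, exp(-3*t), 0]
  [0, t*exp(-3*t), exp(-3*t)]

Strategy: write B = P · J · P⁻¹ where J is a Jordan canonical form, so e^{tB} = P · e^{tJ} · P⁻¹, and e^{tJ} can be computed block-by-block.

B has Jordan form
J =
  [-3,  1,  0]
  [ 0, -3,  0]
  [ 0,  0, -3]
(up to reordering of blocks).

Per-block formulas:
  For a 1×1 block at λ = -3: exp(t · [-3]) = [e^(-3t)].
  For a 2×2 Jordan block J_2(-3): exp(t · J_2(-3)) = e^(-3t)·(I + t·N), where N is the 2×2 nilpotent shift.

After assembling e^{tJ} and conjugating by P, we get:

e^{tB} =
  [exp(-3*t), t*exp(-3*t), 0]
  [0, exp(-3*t), 0]
  [0, t*exp(-3*t), exp(-3*t)]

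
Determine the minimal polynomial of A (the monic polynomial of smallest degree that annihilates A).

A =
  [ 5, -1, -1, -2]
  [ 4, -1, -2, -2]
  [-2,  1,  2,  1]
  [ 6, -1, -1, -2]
x^3 - 3*x^2 + 3*x - 1

The characteristic polynomial is χ_A(x) = (x - 1)^4, so the eigenvalues are known. The minimal polynomial is
  m_A(x) = Π_λ (x − λ)^{k_λ}
where k_λ is the size of the *largest* Jordan block for λ (equivalently, the smallest k with (A − λI)^k v = 0 for every generalised eigenvector v of λ).

  λ = 1: largest Jordan block has size 3, contributing (x − 1)^3

So m_A(x) = (x - 1)^3 = x^3 - 3*x^2 + 3*x - 1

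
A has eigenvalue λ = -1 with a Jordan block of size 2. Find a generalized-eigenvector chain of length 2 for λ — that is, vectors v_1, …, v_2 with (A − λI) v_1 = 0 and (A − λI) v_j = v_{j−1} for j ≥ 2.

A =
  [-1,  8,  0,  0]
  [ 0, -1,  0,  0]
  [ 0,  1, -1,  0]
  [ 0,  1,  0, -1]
A Jordan chain for λ = -1 of length 2:
v_1 = (8, 0, 1, 1)ᵀ
v_2 = (0, 1, 0, 0)ᵀ

Let N = A − (-1)·I. We want v_2 with N^2 v_2 = 0 but N^1 v_2 ≠ 0; then v_{j-1} := N · v_j for j = 2, …, 2.

Pick v_2 = (0, 1, 0, 0)ᵀ.
Then v_1 = N · v_2 = (8, 0, 1, 1)ᵀ.

Sanity check: (A − (-1)·I) v_1 = (0, 0, 0, 0)ᵀ = 0. ✓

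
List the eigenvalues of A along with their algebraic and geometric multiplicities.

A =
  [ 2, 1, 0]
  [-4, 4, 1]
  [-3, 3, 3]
λ = 3: alg = 3, geom = 1

Step 1 — factor the characteristic polynomial to read off the algebraic multiplicities:
  χ_A(x) = (x - 3)^3

Step 2 — compute geometric multiplicities via the rank-nullity identity g(λ) = n − rank(A − λI):
  rank(A − (3)·I) = 2, so dim ker(A − (3)·I) = n − 2 = 1

Summary:
  λ = 3: algebraic multiplicity = 3, geometric multiplicity = 1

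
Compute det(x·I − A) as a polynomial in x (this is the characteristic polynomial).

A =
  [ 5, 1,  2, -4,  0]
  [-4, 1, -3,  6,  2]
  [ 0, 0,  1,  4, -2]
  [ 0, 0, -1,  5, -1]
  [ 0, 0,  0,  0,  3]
x^5 - 15*x^4 + 90*x^3 - 270*x^2 + 405*x - 243

Expanding det(x·I − A) (e.g. by cofactor expansion or by noting that A is similar to its Jordan form J, which has the same characteristic polynomial as A) gives
  χ_A(x) = x^5 - 15*x^4 + 90*x^3 - 270*x^2 + 405*x - 243
which factors as (x - 3)^5. The eigenvalues (with algebraic multiplicities) are λ = 3 with multiplicity 5.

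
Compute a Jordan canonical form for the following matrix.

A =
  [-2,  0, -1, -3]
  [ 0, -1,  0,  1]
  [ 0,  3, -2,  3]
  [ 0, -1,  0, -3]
J_2(-2) ⊕ J_2(-2)

The characteristic polynomial is
  det(x·I − A) = x^4 + 8*x^3 + 24*x^2 + 32*x + 16 = (x + 2)^4

Eigenvalues and multiplicities (the geometric multiplicity of λ is n − rank(A − λI), which equals the number of Jordan blocks for λ):
  λ = -2: algebraic multiplicity = 4, geometric multiplicity = 2

Determining the block sizes for each eigenvalue:
  λ = -2: with am = 4 and gm = 2, the partition is not yet determined (e.g. several partitions of 4 into 2 parts exist). Let N = A − (-2)·I. Computing rank(N^1) = 2, rank(N^2) = 0; the number of blocks of size ≥ j is rank(N^{j−1}) − rank(N^j), giving [2, 2]. So we have 2 block(s) of size 2 → block sizes [2, 2]

Assembling the blocks gives a Jordan form
J =
  [-2,  1,  0,  0]
  [ 0, -2,  0,  0]
  [ 0,  0, -2,  1]
  [ 0,  0,  0, -2]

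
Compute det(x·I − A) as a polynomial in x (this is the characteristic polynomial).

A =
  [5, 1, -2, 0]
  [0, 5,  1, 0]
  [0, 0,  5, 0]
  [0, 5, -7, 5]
x^4 - 20*x^3 + 150*x^2 - 500*x + 625

Expanding det(x·I − A) (e.g. by cofactor expansion or by noting that A is similar to its Jordan form J, which has the same characteristic polynomial as A) gives
  χ_A(x) = x^4 - 20*x^3 + 150*x^2 - 500*x + 625
which factors as (x - 5)^4. The eigenvalues (with algebraic multiplicities) are λ = 5 with multiplicity 4.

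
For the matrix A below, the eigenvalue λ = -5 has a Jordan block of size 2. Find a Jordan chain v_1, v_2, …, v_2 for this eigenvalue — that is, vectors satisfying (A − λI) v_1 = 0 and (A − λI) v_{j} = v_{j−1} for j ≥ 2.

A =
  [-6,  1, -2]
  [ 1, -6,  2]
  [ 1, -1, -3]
A Jordan chain for λ = -5 of length 2:
v_1 = (-1, 1, 1)ᵀ
v_2 = (1, 0, 0)ᵀ

Let N = A − (-5)·I. We want v_2 with N^2 v_2 = 0 but N^1 v_2 ≠ 0; then v_{j-1} := N · v_j for j = 2, …, 2.

Pick v_2 = (1, 0, 0)ᵀ.
Then v_1 = N · v_2 = (-1, 1, 1)ᵀ.

Sanity check: (A − (-5)·I) v_1 = (0, 0, 0)ᵀ = 0. ✓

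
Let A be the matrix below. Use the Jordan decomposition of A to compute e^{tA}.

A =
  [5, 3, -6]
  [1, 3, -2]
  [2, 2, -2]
e^{tA} =
  [3*t*exp(2*t) + exp(2*t), 3*t*exp(2*t), -6*t*exp(2*t)]
  [t*exp(2*t), t*exp(2*t) + exp(2*t), -2*t*exp(2*t)]
  [2*t*exp(2*t), 2*t*exp(2*t), -4*t*exp(2*t) + exp(2*t)]

Strategy: write A = P · J · P⁻¹ where J is a Jordan canonical form, so e^{tA} = P · e^{tJ} · P⁻¹, and e^{tJ} can be computed block-by-block.

A has Jordan form
J =
  [2, 1, 0]
  [0, 2, 0]
  [0, 0, 2]
(up to reordering of blocks).

Per-block formulas:
  For a 2×2 Jordan block J_2(2): exp(t · J_2(2)) = e^(2t)·(I + t·N), where N is the 2×2 nilpotent shift.
  For a 1×1 block at λ = 2: exp(t · [2]) = [e^(2t)].

After assembling e^{tJ} and conjugating by P, we get:

e^{tA} =
  [3*t*exp(2*t) + exp(2*t), 3*t*exp(2*t), -6*t*exp(2*t)]
  [t*exp(2*t), t*exp(2*t) + exp(2*t), -2*t*exp(2*t)]
  [2*t*exp(2*t), 2*t*exp(2*t), -4*t*exp(2*t) + exp(2*t)]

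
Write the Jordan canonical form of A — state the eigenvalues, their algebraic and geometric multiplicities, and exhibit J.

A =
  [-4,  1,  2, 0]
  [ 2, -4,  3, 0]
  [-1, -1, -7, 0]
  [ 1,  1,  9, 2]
J_3(-5) ⊕ J_1(2)

The characteristic polynomial is
  det(x·I − A) = x^4 + 13*x^3 + 45*x^2 - 25*x - 250 = (x - 2)*(x + 5)^3

Eigenvalues and multiplicities (the geometric multiplicity of λ is n − rank(A − λI), which equals the number of Jordan blocks for λ):
  λ = -5: algebraic multiplicity = 3, geometric multiplicity = 1
  λ = 2: algebraic multiplicity = 1, geometric multiplicity = 1

Determining the block sizes for each eigenvalue:
  λ = -5: one block (gm = 1), so the single block has size am = 3 → block sizes [3]
  λ = 2: one block (gm = 1), so the single block has size am = 1 → block sizes [1]

Assembling the blocks gives a Jordan form
J =
  [-5,  1,  0, 0]
  [ 0, -5,  1, 0]
  [ 0,  0, -5, 0]
  [ 0,  0,  0, 2]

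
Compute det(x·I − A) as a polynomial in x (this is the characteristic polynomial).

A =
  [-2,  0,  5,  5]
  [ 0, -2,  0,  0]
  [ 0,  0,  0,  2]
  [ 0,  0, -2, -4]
x^4 + 8*x^3 + 24*x^2 + 32*x + 16

Expanding det(x·I − A) (e.g. by cofactor expansion or by noting that A is similar to its Jordan form J, which has the same characteristic polynomial as A) gives
  χ_A(x) = x^4 + 8*x^3 + 24*x^2 + 32*x + 16
which factors as (x + 2)^4. The eigenvalues (with algebraic multiplicities) are λ = -2 with multiplicity 4.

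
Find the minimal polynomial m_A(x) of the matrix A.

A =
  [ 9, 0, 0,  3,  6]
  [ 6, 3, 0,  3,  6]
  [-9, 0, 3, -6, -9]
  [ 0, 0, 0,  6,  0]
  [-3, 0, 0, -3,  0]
x^2 - 9*x + 18

The characteristic polynomial is χ_A(x) = (x - 6)^2*(x - 3)^3, so the eigenvalues are known. The minimal polynomial is
  m_A(x) = Π_λ (x − λ)^{k_λ}
where k_λ is the size of the *largest* Jordan block for λ (equivalently, the smallest k with (A − λI)^k v = 0 for every generalised eigenvector v of λ).

  λ = 3: largest Jordan block has size 1, contributing (x − 3)
  λ = 6: largest Jordan block has size 1, contributing (x − 6)

So m_A(x) = (x - 6)*(x - 3) = x^2 - 9*x + 18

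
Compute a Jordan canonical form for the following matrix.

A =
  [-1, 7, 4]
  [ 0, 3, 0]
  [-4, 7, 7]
J_2(3) ⊕ J_1(3)

The characteristic polynomial is
  det(x·I − A) = x^3 - 9*x^2 + 27*x - 27 = (x - 3)^3

Eigenvalues and multiplicities (the geometric multiplicity of λ is n − rank(A − λI), which equals the number of Jordan blocks for λ):
  λ = 3: algebraic multiplicity = 3, geometric multiplicity = 2

Determining the block sizes for each eigenvalue:
  λ = 3: 2 blocks summing to 3 forces exactly one block of size 2 and the rest size 1 → block sizes [2, 1]

Assembling the blocks gives a Jordan form
J =
  [3, 1, 0]
  [0, 3, 0]
  [0, 0, 3]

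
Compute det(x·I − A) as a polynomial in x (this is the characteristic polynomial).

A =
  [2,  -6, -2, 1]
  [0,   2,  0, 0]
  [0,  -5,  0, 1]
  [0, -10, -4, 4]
x^4 - 8*x^3 + 24*x^2 - 32*x + 16

Expanding det(x·I − A) (e.g. by cofactor expansion or by noting that A is similar to its Jordan form J, which has the same characteristic polynomial as A) gives
  χ_A(x) = x^4 - 8*x^3 + 24*x^2 - 32*x + 16
which factors as (x - 2)^4. The eigenvalues (with algebraic multiplicities) are λ = 2 with multiplicity 4.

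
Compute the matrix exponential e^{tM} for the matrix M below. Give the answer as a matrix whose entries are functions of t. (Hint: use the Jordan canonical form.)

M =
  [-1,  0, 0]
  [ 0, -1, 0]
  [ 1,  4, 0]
e^{tM} =
  [exp(-t), 0, 0]
  [0, exp(-t), 0]
  [1 - exp(-t), 4 - 4*exp(-t), 1]

Strategy: write M = P · J · P⁻¹ where J is a Jordan canonical form, so e^{tM} = P · e^{tJ} · P⁻¹, and e^{tJ} can be computed block-by-block.

M has Jordan form
J =
  [-1,  0, 0]
  [ 0, -1, 0]
  [ 0,  0, 0]
(up to reordering of blocks).

Per-block formulas:
  For a 1×1 block at λ = -1: exp(t · [-1]) = [e^(-1t)].
  For a 1×1 block at λ = 0: exp(t · [0]) = [e^(0t)].

After assembling e^{tJ} and conjugating by P, we get:

e^{tM} =
  [exp(-t), 0, 0]
  [0, exp(-t), 0]
  [1 - exp(-t), 4 - 4*exp(-t), 1]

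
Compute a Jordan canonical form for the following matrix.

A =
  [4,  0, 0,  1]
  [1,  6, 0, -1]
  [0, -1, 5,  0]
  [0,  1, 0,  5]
J_3(5) ⊕ J_1(5)

The characteristic polynomial is
  det(x·I − A) = x^4 - 20*x^3 + 150*x^2 - 500*x + 625 = (x - 5)^4

Eigenvalues and multiplicities (the geometric multiplicity of λ is n − rank(A − λI), which equals the number of Jordan blocks for λ):
  λ = 5: algebraic multiplicity = 4, geometric multiplicity = 2

Determining the block sizes for each eigenvalue:
  λ = 5: with am = 4 and gm = 2, the partition is not yet determined (e.g. several partitions of 4 into 2 parts exist). Let N = A − (5)·I. Computing rank(N^1) = 2, rank(N^2) = 1, rank(N^3) = 0; the number of blocks of size ≥ j is rank(N^{j−1}) − rank(N^j), giving [2, 1, 1]. So we have 1 block(s) of size 3, 1 block(s) of size 1 → block sizes [3, 1]

Assembling the blocks gives a Jordan form
J =
  [5, 1, 0, 0]
  [0, 5, 1, 0]
  [0, 0, 5, 0]
  [0, 0, 0, 5]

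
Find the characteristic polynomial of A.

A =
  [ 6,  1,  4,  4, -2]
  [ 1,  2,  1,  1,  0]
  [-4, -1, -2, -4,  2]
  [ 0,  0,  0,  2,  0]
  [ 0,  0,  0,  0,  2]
x^5 - 10*x^4 + 40*x^3 - 80*x^2 + 80*x - 32

Expanding det(x·I − A) (e.g. by cofactor expansion or by noting that A is similar to its Jordan form J, which has the same characteristic polynomial as A) gives
  χ_A(x) = x^5 - 10*x^4 + 40*x^3 - 80*x^2 + 80*x - 32
which factors as (x - 2)^5. The eigenvalues (with algebraic multiplicities) are λ = 2 with multiplicity 5.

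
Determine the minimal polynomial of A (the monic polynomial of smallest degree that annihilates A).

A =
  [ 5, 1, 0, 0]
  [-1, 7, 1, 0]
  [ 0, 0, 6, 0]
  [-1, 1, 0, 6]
x^3 - 18*x^2 + 108*x - 216

The characteristic polynomial is χ_A(x) = (x - 6)^4, so the eigenvalues are known. The minimal polynomial is
  m_A(x) = Π_λ (x − λ)^{k_λ}
where k_λ is the size of the *largest* Jordan block for λ (equivalently, the smallest k with (A − λI)^k v = 0 for every generalised eigenvector v of λ).

  λ = 6: largest Jordan block has size 3, contributing (x − 6)^3

So m_A(x) = (x - 6)^3 = x^3 - 18*x^2 + 108*x - 216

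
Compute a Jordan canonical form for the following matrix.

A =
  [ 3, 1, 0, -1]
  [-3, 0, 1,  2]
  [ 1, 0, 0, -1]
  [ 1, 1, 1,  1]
J_2(1) ⊕ J_2(1)

The characteristic polynomial is
  det(x·I − A) = x^4 - 4*x^3 + 6*x^2 - 4*x + 1 = (x - 1)^4

Eigenvalues and multiplicities (the geometric multiplicity of λ is n − rank(A − λI), which equals the number of Jordan blocks for λ):
  λ = 1: algebraic multiplicity = 4, geometric multiplicity = 2

Determining the block sizes for each eigenvalue:
  λ = 1: with am = 4 and gm = 2, the partition is not yet determined (e.g. several partitions of 4 into 2 parts exist). Let N = A − (1)·I. Computing rank(N^1) = 2, rank(N^2) = 0; the number of blocks of size ≥ j is rank(N^{j−1}) − rank(N^j), giving [2, 2]. So we have 2 block(s) of size 2 → block sizes [2, 2]

Assembling the blocks gives a Jordan form
J =
  [1, 1, 0, 0]
  [0, 1, 0, 0]
  [0, 0, 1, 1]
  [0, 0, 0, 1]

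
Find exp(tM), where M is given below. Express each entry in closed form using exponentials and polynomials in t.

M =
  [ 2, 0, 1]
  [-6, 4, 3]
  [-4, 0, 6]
e^{tM} =
  [-2*t*exp(4*t) + exp(4*t), 0, t*exp(4*t)]
  [-6*t*exp(4*t), exp(4*t), 3*t*exp(4*t)]
  [-4*t*exp(4*t), 0, 2*t*exp(4*t) + exp(4*t)]

Strategy: write M = P · J · P⁻¹ where J is a Jordan canonical form, so e^{tM} = P · e^{tJ} · P⁻¹, and e^{tJ} can be computed block-by-block.

M has Jordan form
J =
  [4, 1, 0]
  [0, 4, 0]
  [0, 0, 4]
(up to reordering of blocks).

Per-block formulas:
  For a 1×1 block at λ = 4: exp(t · [4]) = [e^(4t)].
  For a 2×2 Jordan block J_2(4): exp(t · J_2(4)) = e^(4t)·(I + t·N), where N is the 2×2 nilpotent shift.

After assembling e^{tJ} and conjugating by P, we get:

e^{tM} =
  [-2*t*exp(4*t) + exp(4*t), 0, t*exp(4*t)]
  [-6*t*exp(4*t), exp(4*t), 3*t*exp(4*t)]
  [-4*t*exp(4*t), 0, 2*t*exp(4*t) + exp(4*t)]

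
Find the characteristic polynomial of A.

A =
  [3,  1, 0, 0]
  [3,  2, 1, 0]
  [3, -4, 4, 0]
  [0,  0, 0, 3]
x^4 - 12*x^3 + 54*x^2 - 108*x + 81

Expanding det(x·I − A) (e.g. by cofactor expansion or by noting that A is similar to its Jordan form J, which has the same characteristic polynomial as A) gives
  χ_A(x) = x^4 - 12*x^3 + 54*x^2 - 108*x + 81
which factors as (x - 3)^4. The eigenvalues (with algebraic multiplicities) are λ = 3 with multiplicity 4.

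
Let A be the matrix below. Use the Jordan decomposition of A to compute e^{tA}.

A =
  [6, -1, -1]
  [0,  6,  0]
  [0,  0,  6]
e^{tA} =
  [exp(6*t), -t*exp(6*t), -t*exp(6*t)]
  [0, exp(6*t), 0]
  [0, 0, exp(6*t)]

Strategy: write A = P · J · P⁻¹ where J is a Jordan canonical form, so e^{tA} = P · e^{tJ} · P⁻¹, and e^{tJ} can be computed block-by-block.

A has Jordan form
J =
  [6, 1, 0]
  [0, 6, 0]
  [0, 0, 6]
(up to reordering of blocks).

Per-block formulas:
  For a 1×1 block at λ = 6: exp(t · [6]) = [e^(6t)].
  For a 2×2 Jordan block J_2(6): exp(t · J_2(6)) = e^(6t)·(I + t·N), where N is the 2×2 nilpotent shift.

After assembling e^{tJ} and conjugating by P, we get:

e^{tA} =
  [exp(6*t), -t*exp(6*t), -t*exp(6*t)]
  [0, exp(6*t), 0]
  [0, 0, exp(6*t)]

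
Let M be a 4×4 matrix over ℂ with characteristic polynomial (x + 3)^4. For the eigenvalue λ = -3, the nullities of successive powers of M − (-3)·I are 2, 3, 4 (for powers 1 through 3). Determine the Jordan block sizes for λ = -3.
Block sizes for λ = -3: [3, 1]

From the dimensions of kernels of powers, the number of Jordan blocks of size at least j is d_j − d_{j−1} where d_j = dim ker(N^j) (with d_0 = 0). Computing the differences gives [2, 1, 1].
The number of blocks of size exactly k is (#blocks of size ≥ k) − (#blocks of size ≥ k + 1), so the partition is: 1 block(s) of size 1, 1 block(s) of size 3.
In nonincreasing order the block sizes are [3, 1].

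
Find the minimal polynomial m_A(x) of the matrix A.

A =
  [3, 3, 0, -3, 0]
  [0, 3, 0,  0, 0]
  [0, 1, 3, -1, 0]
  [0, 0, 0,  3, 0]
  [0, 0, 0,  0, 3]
x^2 - 6*x + 9

The characteristic polynomial is χ_A(x) = (x - 3)^5, so the eigenvalues are known. The minimal polynomial is
  m_A(x) = Π_λ (x − λ)^{k_λ}
where k_λ is the size of the *largest* Jordan block for λ (equivalently, the smallest k with (A − λI)^k v = 0 for every generalised eigenvector v of λ).

  λ = 3: largest Jordan block has size 2, contributing (x − 3)^2

So m_A(x) = (x - 3)^2 = x^2 - 6*x + 9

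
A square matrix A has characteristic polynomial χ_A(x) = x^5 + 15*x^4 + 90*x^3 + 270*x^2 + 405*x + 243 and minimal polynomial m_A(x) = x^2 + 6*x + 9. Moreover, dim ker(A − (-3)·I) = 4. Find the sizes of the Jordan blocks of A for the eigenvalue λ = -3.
Block sizes for λ = -3: [2, 1, 1, 1]

Step 1 — from the characteristic polynomial, algebraic multiplicity of λ = -3 is 5. From dim ker(A − (-3)·I) = 4, there are exactly 4 Jordan blocks for λ = -3.
Step 2 — from the minimal polynomial, the factor (x + 3)^2 tells us the largest block for λ = -3 has size 2.
Step 3 — with total size 5, 4 blocks, and largest block 2, the block sizes (in nonincreasing order) are [2, 1, 1, 1].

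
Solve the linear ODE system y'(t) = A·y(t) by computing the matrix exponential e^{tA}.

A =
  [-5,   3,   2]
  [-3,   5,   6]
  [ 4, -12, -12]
e^{tA} =
  [-t*exp(-4*t) + exp(-4*t), 3*t*exp(-4*t), 2*t*exp(-4*t)]
  [-3*t*exp(-4*t), 9*t*exp(-4*t) + exp(-4*t), 6*t*exp(-4*t)]
  [4*t*exp(-4*t), -12*t*exp(-4*t), -8*t*exp(-4*t) + exp(-4*t)]

Strategy: write A = P · J · P⁻¹ where J is a Jordan canonical form, so e^{tA} = P · e^{tJ} · P⁻¹, and e^{tJ} can be computed block-by-block.

A has Jordan form
J =
  [-4,  1,  0]
  [ 0, -4,  0]
  [ 0,  0, -4]
(up to reordering of blocks).

Per-block formulas:
  For a 2×2 Jordan block J_2(-4): exp(t · J_2(-4)) = e^(-4t)·(I + t·N), where N is the 2×2 nilpotent shift.
  For a 1×1 block at λ = -4: exp(t · [-4]) = [e^(-4t)].

After assembling e^{tJ} and conjugating by P, we get:

e^{tA} =
  [-t*exp(-4*t) + exp(-4*t), 3*t*exp(-4*t), 2*t*exp(-4*t)]
  [-3*t*exp(-4*t), 9*t*exp(-4*t) + exp(-4*t), 6*t*exp(-4*t)]
  [4*t*exp(-4*t), -12*t*exp(-4*t), -8*t*exp(-4*t) + exp(-4*t)]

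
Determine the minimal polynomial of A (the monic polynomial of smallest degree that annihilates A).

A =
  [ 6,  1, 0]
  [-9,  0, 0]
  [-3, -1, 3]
x^2 - 6*x + 9

The characteristic polynomial is χ_A(x) = (x - 3)^3, so the eigenvalues are known. The minimal polynomial is
  m_A(x) = Π_λ (x − λ)^{k_λ}
where k_λ is the size of the *largest* Jordan block for λ (equivalently, the smallest k with (A − λI)^k v = 0 for every generalised eigenvector v of λ).

  λ = 3: largest Jordan block has size 2, contributing (x − 3)^2

So m_A(x) = (x - 3)^2 = x^2 - 6*x + 9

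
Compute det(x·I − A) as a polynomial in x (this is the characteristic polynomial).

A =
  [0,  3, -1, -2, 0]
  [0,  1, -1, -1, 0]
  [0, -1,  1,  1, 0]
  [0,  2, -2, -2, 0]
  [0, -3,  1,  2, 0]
x^5

Expanding det(x·I − A) (e.g. by cofactor expansion or by noting that A is similar to its Jordan form J, which has the same characteristic polynomial as A) gives
  χ_A(x) = x^5
which factors as x^5. The eigenvalues (with algebraic multiplicities) are λ = 0 with multiplicity 5.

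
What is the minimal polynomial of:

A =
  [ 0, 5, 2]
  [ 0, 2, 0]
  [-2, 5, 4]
x^2 - 4*x + 4

The characteristic polynomial is χ_A(x) = (x - 2)^3, so the eigenvalues are known. The minimal polynomial is
  m_A(x) = Π_λ (x − λ)^{k_λ}
where k_λ is the size of the *largest* Jordan block for λ (equivalently, the smallest k with (A − λI)^k v = 0 for every generalised eigenvector v of λ).

  λ = 2: largest Jordan block has size 2, contributing (x − 2)^2

So m_A(x) = (x - 2)^2 = x^2 - 4*x + 4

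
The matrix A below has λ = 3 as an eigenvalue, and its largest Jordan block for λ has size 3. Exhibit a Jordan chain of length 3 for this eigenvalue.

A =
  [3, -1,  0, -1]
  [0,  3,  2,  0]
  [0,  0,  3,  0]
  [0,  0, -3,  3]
A Jordan chain for λ = 3 of length 3:
v_1 = (1, 0, 0, 0)ᵀ
v_2 = (0, 2, 0, -3)ᵀ
v_3 = (0, 0, 1, 0)ᵀ

Let N = A − (3)·I. We want v_3 with N^3 v_3 = 0 but N^2 v_3 ≠ 0; then v_{j-1} := N · v_j for j = 3, …, 2.

Pick v_3 = (0, 0, 1, 0)ᵀ.
Then v_2 = N · v_3 = (0, 2, 0, -3)ᵀ.
Then v_1 = N · v_2 = (1, 0, 0, 0)ᵀ.

Sanity check: (A − (3)·I) v_1 = (0, 0, 0, 0)ᵀ = 0. ✓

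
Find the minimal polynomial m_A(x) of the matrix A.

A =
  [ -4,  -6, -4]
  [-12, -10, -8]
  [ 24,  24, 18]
x^2 - 2*x

The characteristic polynomial is χ_A(x) = x*(x - 2)^2, so the eigenvalues are known. The minimal polynomial is
  m_A(x) = Π_λ (x − λ)^{k_λ}
where k_λ is the size of the *largest* Jordan block for λ (equivalently, the smallest k with (A − λI)^k v = 0 for every generalised eigenvector v of λ).

  λ = 0: largest Jordan block has size 1, contributing (x − 0)
  λ = 2: largest Jordan block has size 1, contributing (x − 2)

So m_A(x) = x*(x - 2) = x^2 - 2*x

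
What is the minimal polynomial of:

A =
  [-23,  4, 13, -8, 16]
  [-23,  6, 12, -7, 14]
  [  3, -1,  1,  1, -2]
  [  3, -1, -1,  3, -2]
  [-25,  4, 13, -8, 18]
x^4 - 3*x^3 - 6*x^2 + 28*x - 24

The characteristic polynomial is χ_A(x) = (x - 2)^4*(x + 3), so the eigenvalues are known. The minimal polynomial is
  m_A(x) = Π_λ (x − λ)^{k_λ}
where k_λ is the size of the *largest* Jordan block for λ (equivalently, the smallest k with (A − λI)^k v = 0 for every generalised eigenvector v of λ).

  λ = -3: largest Jordan block has size 1, contributing (x + 3)
  λ = 2: largest Jordan block has size 3, contributing (x − 2)^3

So m_A(x) = (x - 2)^3*(x + 3) = x^4 - 3*x^3 - 6*x^2 + 28*x - 24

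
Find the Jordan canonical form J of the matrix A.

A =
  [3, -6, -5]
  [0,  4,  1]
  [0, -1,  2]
J_3(3)

The characteristic polynomial is
  det(x·I − A) = x^3 - 9*x^2 + 27*x - 27 = (x - 3)^3

Eigenvalues and multiplicities (the geometric multiplicity of λ is n − rank(A − λI), which equals the number of Jordan blocks for λ):
  λ = 3: algebraic multiplicity = 3, geometric multiplicity = 1

Determining the block sizes for each eigenvalue:
  λ = 3: one block (gm = 1), so the single block has size am = 3 → block sizes [3]

Assembling the blocks gives a Jordan form
J =
  [3, 1, 0]
  [0, 3, 1]
  [0, 0, 3]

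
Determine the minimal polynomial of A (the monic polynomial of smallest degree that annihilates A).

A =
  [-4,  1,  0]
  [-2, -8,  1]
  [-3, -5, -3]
x^3 + 15*x^2 + 75*x + 125

The characteristic polynomial is χ_A(x) = (x + 5)^3, so the eigenvalues are known. The minimal polynomial is
  m_A(x) = Π_λ (x − λ)^{k_λ}
where k_λ is the size of the *largest* Jordan block for λ (equivalently, the smallest k with (A − λI)^k v = 0 for every generalised eigenvector v of λ).

  λ = -5: largest Jordan block has size 3, contributing (x + 5)^3

So m_A(x) = (x + 5)^3 = x^3 + 15*x^2 + 75*x + 125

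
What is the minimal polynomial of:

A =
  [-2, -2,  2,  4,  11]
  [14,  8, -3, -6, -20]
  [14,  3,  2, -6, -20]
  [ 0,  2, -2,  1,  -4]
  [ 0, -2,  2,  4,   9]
x^3 - 8*x^2 + 5*x + 50

The characteristic polynomial is χ_A(x) = (x - 5)^4*(x + 2), so the eigenvalues are known. The minimal polynomial is
  m_A(x) = Π_λ (x − λ)^{k_λ}
where k_λ is the size of the *largest* Jordan block for λ (equivalently, the smallest k with (A − λI)^k v = 0 for every generalised eigenvector v of λ).

  λ = -2: largest Jordan block has size 1, contributing (x + 2)
  λ = 5: largest Jordan block has size 2, contributing (x − 5)^2

So m_A(x) = (x - 5)^2*(x + 2) = x^3 - 8*x^2 + 5*x + 50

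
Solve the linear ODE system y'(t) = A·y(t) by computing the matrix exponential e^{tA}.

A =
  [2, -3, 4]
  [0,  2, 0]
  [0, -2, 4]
e^{tA} =
  [exp(2*t), t*exp(2*t) - 2*exp(4*t) + 2*exp(2*t), 2*exp(4*t) - 2*exp(2*t)]
  [0, exp(2*t), 0]
  [0, -exp(4*t) + exp(2*t), exp(4*t)]

Strategy: write A = P · J · P⁻¹ where J is a Jordan canonical form, so e^{tA} = P · e^{tJ} · P⁻¹, and e^{tJ} can be computed block-by-block.

A has Jordan form
J =
  [2, 1, 0]
  [0, 2, 0]
  [0, 0, 4]
(up to reordering of blocks).

Per-block formulas:
  For a 1×1 block at λ = 4: exp(t · [4]) = [e^(4t)].
  For a 2×2 Jordan block J_2(2): exp(t · J_2(2)) = e^(2t)·(I + t·N), where N is the 2×2 nilpotent shift.

After assembling e^{tJ} and conjugating by P, we get:

e^{tA} =
  [exp(2*t), t*exp(2*t) - 2*exp(4*t) + 2*exp(2*t), 2*exp(4*t) - 2*exp(2*t)]
  [0, exp(2*t), 0]
  [0, -exp(4*t) + exp(2*t), exp(4*t)]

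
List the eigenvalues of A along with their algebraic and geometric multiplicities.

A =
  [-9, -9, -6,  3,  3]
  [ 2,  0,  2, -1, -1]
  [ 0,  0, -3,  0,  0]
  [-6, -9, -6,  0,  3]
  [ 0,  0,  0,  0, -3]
λ = -3: alg = 5, geom = 4

Step 1 — factor the characteristic polynomial to read off the algebraic multiplicities:
  χ_A(x) = (x + 3)^5

Step 2 — compute geometric multiplicities via the rank-nullity identity g(λ) = n − rank(A − λI):
  rank(A − (-3)·I) = 1, so dim ker(A − (-3)·I) = n − 1 = 4

Summary:
  λ = -3: algebraic multiplicity = 5, geometric multiplicity = 4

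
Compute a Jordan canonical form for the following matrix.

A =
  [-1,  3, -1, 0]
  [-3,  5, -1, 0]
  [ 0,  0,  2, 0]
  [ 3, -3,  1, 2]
J_2(2) ⊕ J_1(2) ⊕ J_1(2)

The characteristic polynomial is
  det(x·I − A) = x^4 - 8*x^3 + 24*x^2 - 32*x + 16 = (x - 2)^4

Eigenvalues and multiplicities (the geometric multiplicity of λ is n − rank(A − λI), which equals the number of Jordan blocks for λ):
  λ = 2: algebraic multiplicity = 4, geometric multiplicity = 3

Determining the block sizes for each eigenvalue:
  λ = 2: 3 blocks summing to 4 forces exactly one block of size 2 and the rest size 1 → block sizes [2, 1, 1]

Assembling the blocks gives a Jordan form
J =
  [2, 1, 0, 0]
  [0, 2, 0, 0]
  [0, 0, 2, 0]
  [0, 0, 0, 2]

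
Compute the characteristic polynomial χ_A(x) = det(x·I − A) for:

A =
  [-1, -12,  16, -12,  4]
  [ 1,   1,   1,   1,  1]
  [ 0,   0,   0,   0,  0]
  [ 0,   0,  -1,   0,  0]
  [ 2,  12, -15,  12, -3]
x^5 + 3*x^4 - 9*x^3 + 5*x^2

Expanding det(x·I − A) (e.g. by cofactor expansion or by noting that A is similar to its Jordan form J, which has the same characteristic polynomial as A) gives
  χ_A(x) = x^5 + 3*x^4 - 9*x^3 + 5*x^2
which factors as x^2*(x - 1)^2*(x + 5). The eigenvalues (with algebraic multiplicities) are λ = -5 with multiplicity 1, λ = 0 with multiplicity 2, λ = 1 with multiplicity 2.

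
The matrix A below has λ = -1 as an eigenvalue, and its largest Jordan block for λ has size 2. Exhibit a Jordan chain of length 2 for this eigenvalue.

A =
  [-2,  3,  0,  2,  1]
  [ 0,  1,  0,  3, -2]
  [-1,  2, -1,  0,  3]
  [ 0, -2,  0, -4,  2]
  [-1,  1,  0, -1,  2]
A Jordan chain for λ = -1 of length 2:
v_1 = (1, 2, 0, -2, -1)ᵀ
v_2 = (2, 1, 0, 0, 0)ᵀ

Let N = A − (-1)·I. We want v_2 with N^2 v_2 = 0 but N^1 v_2 ≠ 0; then v_{j-1} := N · v_j for j = 2, …, 2.

Pick v_2 = (2, 1, 0, 0, 0)ᵀ.
Then v_1 = N · v_2 = (1, 2, 0, -2, -1)ᵀ.

Sanity check: (A − (-1)·I) v_1 = (0, 0, 0, 0, 0)ᵀ = 0. ✓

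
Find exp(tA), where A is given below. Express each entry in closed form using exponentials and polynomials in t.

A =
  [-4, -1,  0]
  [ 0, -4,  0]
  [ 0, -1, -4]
e^{tA} =
  [exp(-4*t), -t*exp(-4*t), 0]
  [0, exp(-4*t), 0]
  [0, -t*exp(-4*t), exp(-4*t)]

Strategy: write A = P · J · P⁻¹ where J is a Jordan canonical form, so e^{tA} = P · e^{tJ} · P⁻¹, and e^{tJ} can be computed block-by-block.

A has Jordan form
J =
  [-4,  1,  0]
  [ 0, -4,  0]
  [ 0,  0, -4]
(up to reordering of blocks).

Per-block formulas:
  For a 2×2 Jordan block J_2(-4): exp(t · J_2(-4)) = e^(-4t)·(I + t·N), where N is the 2×2 nilpotent shift.
  For a 1×1 block at λ = -4: exp(t · [-4]) = [e^(-4t)].

After assembling e^{tJ} and conjugating by P, we get:

e^{tA} =
  [exp(-4*t), -t*exp(-4*t), 0]
  [0, exp(-4*t), 0]
  [0, -t*exp(-4*t), exp(-4*t)]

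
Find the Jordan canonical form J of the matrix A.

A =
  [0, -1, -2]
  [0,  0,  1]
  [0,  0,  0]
J_3(0)

The characteristic polynomial is
  det(x·I − A) = x^3

Eigenvalues and multiplicities (the geometric multiplicity of λ is n − rank(A − λI), which equals the number of Jordan blocks for λ):
  λ = 0: algebraic multiplicity = 3, geometric multiplicity = 1

Determining the block sizes for each eigenvalue:
  λ = 0: one block (gm = 1), so the single block has size am = 3 → block sizes [3]

Assembling the blocks gives a Jordan form
J =
  [0, 1, 0]
  [0, 0, 1]
  [0, 0, 0]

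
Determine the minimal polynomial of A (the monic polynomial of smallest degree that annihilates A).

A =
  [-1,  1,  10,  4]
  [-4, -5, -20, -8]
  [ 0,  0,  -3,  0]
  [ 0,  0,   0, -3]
x^2 + 6*x + 9

The characteristic polynomial is χ_A(x) = (x + 3)^4, so the eigenvalues are known. The minimal polynomial is
  m_A(x) = Π_λ (x − λ)^{k_λ}
where k_λ is the size of the *largest* Jordan block for λ (equivalently, the smallest k with (A − λI)^k v = 0 for every generalised eigenvector v of λ).

  λ = -3: largest Jordan block has size 2, contributing (x + 3)^2

So m_A(x) = (x + 3)^2 = x^2 + 6*x + 9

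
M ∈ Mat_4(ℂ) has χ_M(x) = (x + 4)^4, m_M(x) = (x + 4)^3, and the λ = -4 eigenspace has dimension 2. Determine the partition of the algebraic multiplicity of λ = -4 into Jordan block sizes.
Block sizes for λ = -4: [3, 1]

Step 1 — from the characteristic polynomial, algebraic multiplicity of λ = -4 is 4. From dim ker(M − (-4)·I) = 2, there are exactly 2 Jordan blocks for λ = -4.
Step 2 — from the minimal polynomial, the factor (x + 4)^3 tells us the largest block for λ = -4 has size 3.
Step 3 — with total size 4, 2 blocks, and largest block 3, the block sizes (in nonincreasing order) are [3, 1].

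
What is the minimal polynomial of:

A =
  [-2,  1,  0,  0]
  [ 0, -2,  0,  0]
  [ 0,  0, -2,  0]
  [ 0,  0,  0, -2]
x^2 + 4*x + 4

The characteristic polynomial is χ_A(x) = (x + 2)^4, so the eigenvalues are known. The minimal polynomial is
  m_A(x) = Π_λ (x − λ)^{k_λ}
where k_λ is the size of the *largest* Jordan block for λ (equivalently, the smallest k with (A − λI)^k v = 0 for every generalised eigenvector v of λ).

  λ = -2: largest Jordan block has size 2, contributing (x + 2)^2

So m_A(x) = (x + 2)^2 = x^2 + 4*x + 4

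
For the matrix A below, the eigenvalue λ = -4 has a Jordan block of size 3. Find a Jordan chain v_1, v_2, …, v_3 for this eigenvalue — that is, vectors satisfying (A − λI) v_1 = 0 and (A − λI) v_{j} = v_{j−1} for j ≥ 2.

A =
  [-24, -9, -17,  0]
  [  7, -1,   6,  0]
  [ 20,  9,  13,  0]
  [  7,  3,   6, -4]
A Jordan chain for λ = -4 of length 3:
v_1 = (-3, 1, 3, 1)ᵀ
v_2 = (-20, 7, 20, 7)ᵀ
v_3 = (1, 0, 0, 0)ᵀ

Let N = A − (-4)·I. We want v_3 with N^3 v_3 = 0 but N^2 v_3 ≠ 0; then v_{j-1} := N · v_j for j = 3, …, 2.

Pick v_3 = (1, 0, 0, 0)ᵀ.
Then v_2 = N · v_3 = (-20, 7, 20, 7)ᵀ.
Then v_1 = N · v_2 = (-3, 1, 3, 1)ᵀ.

Sanity check: (A − (-4)·I) v_1 = (0, 0, 0, 0)ᵀ = 0. ✓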